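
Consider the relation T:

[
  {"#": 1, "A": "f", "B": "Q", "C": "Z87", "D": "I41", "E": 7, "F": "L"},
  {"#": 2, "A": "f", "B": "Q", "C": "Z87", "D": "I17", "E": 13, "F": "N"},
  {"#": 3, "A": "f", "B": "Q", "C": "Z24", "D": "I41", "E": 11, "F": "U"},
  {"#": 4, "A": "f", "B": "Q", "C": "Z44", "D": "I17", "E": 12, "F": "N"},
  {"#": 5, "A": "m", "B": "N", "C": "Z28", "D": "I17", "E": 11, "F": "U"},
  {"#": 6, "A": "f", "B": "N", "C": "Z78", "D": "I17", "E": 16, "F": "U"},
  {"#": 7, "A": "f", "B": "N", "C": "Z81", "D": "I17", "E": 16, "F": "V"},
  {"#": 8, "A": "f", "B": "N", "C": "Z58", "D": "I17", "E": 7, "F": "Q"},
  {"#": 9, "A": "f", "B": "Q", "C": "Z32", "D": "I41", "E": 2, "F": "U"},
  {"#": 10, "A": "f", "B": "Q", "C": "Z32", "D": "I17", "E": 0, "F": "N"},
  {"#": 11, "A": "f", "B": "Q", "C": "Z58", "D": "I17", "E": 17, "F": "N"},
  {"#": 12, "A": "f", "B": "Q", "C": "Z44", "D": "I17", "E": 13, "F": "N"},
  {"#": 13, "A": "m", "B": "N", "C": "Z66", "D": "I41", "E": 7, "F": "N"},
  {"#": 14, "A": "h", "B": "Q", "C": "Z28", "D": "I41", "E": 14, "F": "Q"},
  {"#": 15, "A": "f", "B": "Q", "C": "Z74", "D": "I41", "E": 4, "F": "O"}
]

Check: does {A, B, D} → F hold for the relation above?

(A=f, B=Q, D=I41): rows 1, 3, 9, 15 → F takes values {L, U, O} — violation
(A=f, B=Q, D=I17): rows 2, 4, 10, 11, 12 → F = N, N, N, N, N ✓
(A=m, B=N, D=I17): row 5 → F = U ✓
(A=f, B=N, D=I17): rows 6, 7, 8 → F takes values {U, V, Q} — violation
(A=m, B=N, D=I41): row 13 → F = N ✓
(A=h, B=Q, D=I41): row 14 → F = Q ✓
Two rows agree on {A, B, D} but differ on F, so {A, B, D} → F does not hold.

No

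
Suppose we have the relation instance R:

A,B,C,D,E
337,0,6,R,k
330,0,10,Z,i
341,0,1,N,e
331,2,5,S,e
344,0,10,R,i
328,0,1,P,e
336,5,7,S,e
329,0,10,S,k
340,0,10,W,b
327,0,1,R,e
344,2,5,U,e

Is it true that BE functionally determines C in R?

No

(B=0, E=k): 2 rows → C takes values {6, 10} — violation
(B=0, E=i): 2 rows → C = 10, 10 ✓
(B=0, E=e): 3 rows → C = 1, 1, 1 ✓
(B=2, E=e): 2 rows → C = 5, 5 ✓
(B=5, E=e): 1 row → C = 7 ✓
(B=0, E=b): 1 row → C = 10 ✓
Two rows agree on BE but differ on C, so BE -> C does not hold.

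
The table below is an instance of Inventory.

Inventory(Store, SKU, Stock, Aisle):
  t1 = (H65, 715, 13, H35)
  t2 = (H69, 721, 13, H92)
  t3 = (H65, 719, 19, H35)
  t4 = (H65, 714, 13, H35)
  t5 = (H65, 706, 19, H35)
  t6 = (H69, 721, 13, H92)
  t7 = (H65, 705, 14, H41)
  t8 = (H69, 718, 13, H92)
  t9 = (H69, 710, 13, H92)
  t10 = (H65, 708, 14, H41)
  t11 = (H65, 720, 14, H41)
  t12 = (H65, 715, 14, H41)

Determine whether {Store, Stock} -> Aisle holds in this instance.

(Store=H65, Stock=13): rows 1, 4 → Aisle = H35, H35 ✓
(Store=H69, Stock=13): rows 2, 6, 8, 9 → Aisle = H92, H92, H92, H92 ✓
(Store=H65, Stock=19): rows 3, 5 → Aisle = H35, H35 ✓
(Store=H65, Stock=14): rows 7, 10, 11, 12 → Aisle = H41, H41, H41, H41 ✓
Every {Store, Stock} value is associated with a single Aisle value, so {Store, Stock} -> Aisle holds.

Yes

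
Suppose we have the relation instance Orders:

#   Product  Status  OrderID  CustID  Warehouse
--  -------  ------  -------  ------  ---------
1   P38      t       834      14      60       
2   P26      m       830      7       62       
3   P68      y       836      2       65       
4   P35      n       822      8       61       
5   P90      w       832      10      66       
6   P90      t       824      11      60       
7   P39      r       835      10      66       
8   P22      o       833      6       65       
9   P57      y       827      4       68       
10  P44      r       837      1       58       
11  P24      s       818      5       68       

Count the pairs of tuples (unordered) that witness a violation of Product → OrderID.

1

Product=P90: violating pairs (5,6) — 1 pair.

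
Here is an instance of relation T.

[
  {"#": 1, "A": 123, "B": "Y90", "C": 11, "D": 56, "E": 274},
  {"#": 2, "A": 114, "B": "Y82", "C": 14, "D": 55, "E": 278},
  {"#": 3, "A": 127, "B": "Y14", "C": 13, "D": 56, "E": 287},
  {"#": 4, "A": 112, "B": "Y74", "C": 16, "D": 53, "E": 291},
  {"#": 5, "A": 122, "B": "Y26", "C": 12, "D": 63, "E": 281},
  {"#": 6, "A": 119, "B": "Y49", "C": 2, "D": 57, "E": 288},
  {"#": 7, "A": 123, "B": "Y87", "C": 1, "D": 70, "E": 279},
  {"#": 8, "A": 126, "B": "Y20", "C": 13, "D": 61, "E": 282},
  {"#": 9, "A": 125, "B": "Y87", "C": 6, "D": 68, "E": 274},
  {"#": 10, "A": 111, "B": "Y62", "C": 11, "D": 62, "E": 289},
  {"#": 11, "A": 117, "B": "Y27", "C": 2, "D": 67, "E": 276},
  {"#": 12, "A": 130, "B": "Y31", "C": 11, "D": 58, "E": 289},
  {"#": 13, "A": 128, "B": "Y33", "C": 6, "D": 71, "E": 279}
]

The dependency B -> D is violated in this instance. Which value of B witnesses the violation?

Y87

B=Y90: row 1 → D = 56 ✓
B=Y82: row 2 → D = 55 ✓
B=Y14: row 3 → D = 56 ✓
B=Y74: row 4 → D = 53 ✓
B=Y26: row 5 → D = 63 ✓
B=Y49: row 6 → D = 57 ✓
B=Y87: rows 7, 9 → D takes values {70, 68} — violation
B=Y20: row 8 → D = 61 ✓
B=Y62: row 10 → D = 62 ✓
B=Y27: row 11 → D = 67 ✓
B=Y31: row 12 → D = 58 ✓
B=Y33: row 13 → D = 71 ✓
The only B value with inconsistent D is B=Y87.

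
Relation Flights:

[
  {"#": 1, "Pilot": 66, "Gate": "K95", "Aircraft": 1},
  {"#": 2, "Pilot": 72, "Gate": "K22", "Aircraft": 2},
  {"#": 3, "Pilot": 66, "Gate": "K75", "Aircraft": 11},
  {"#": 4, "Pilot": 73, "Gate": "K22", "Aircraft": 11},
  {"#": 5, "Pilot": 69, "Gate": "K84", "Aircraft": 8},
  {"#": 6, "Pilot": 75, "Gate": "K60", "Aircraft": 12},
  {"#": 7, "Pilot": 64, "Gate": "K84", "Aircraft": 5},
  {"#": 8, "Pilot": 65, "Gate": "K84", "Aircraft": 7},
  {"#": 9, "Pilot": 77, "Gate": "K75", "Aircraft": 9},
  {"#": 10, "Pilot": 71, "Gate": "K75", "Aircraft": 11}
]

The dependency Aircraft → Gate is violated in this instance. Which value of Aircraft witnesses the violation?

Aircraft=1: row 1 → Gate = K95 ✓
Aircraft=2: row 2 → Gate = K22 ✓
Aircraft=11: rows 3, 4, 10 → Gate takes values {K75, K22} — violation
Aircraft=8: row 5 → Gate = K84 ✓
Aircraft=12: row 6 → Gate = K60 ✓
Aircraft=5: row 7 → Gate = K84 ✓
Aircraft=7: row 8 → Gate = K84 ✓
Aircraft=9: row 9 → Gate = K75 ✓
The only Aircraft value with inconsistent Gate is Aircraft=11.

11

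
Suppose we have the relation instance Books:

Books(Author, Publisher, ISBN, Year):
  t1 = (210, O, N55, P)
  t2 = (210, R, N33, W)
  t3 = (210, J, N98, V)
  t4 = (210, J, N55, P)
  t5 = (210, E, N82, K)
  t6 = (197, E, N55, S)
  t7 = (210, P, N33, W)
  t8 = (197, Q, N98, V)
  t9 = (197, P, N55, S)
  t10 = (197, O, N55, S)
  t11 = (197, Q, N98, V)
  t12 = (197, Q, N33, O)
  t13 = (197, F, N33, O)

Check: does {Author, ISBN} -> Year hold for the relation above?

Yes

(Author=210, ISBN=N55): rows 1, 4 → Year = P, P ✓
(Author=210, ISBN=N33): rows 2, 7 → Year = W, W ✓
(Author=210, ISBN=N98): row 3 → Year = V ✓
(Author=210, ISBN=N82): row 5 → Year = K ✓
(Author=197, ISBN=N55): rows 6, 9, 10 → Year = S, S, S ✓
(Author=197, ISBN=N98): rows 8, 11 → Year = V, V ✓
(Author=197, ISBN=N33): rows 12, 13 → Year = O, O ✓
Every {Author, ISBN} value is associated with a single Year value, so {Author, ISBN} -> Year holds.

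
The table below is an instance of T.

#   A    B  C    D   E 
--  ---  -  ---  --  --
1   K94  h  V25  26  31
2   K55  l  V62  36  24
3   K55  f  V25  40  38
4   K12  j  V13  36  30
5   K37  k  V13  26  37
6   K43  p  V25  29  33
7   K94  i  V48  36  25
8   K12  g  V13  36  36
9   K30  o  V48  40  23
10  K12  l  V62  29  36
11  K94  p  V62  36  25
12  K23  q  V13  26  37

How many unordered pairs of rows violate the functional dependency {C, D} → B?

(C=V62, D=36): violating pairs (2,11) — 1 pair.
(C=V13, D=36): violating pairs (4,8) — 1 pair.
(C=V13, D=26): violating pairs (5,12) — 1 pair.

3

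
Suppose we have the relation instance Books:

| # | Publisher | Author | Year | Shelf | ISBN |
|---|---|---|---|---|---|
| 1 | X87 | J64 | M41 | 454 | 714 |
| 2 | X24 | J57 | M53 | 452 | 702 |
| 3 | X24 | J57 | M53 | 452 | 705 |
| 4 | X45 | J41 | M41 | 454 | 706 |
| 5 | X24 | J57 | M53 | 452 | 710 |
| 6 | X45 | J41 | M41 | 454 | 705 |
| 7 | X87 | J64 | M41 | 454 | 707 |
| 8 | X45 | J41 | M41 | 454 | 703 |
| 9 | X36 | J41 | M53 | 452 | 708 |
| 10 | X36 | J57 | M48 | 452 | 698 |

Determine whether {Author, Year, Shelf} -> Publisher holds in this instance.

Yes

(Author=J64, Year=M41, Shelf=454): rows 1, 7 → Publisher = X87, X87 ✓
(Author=J57, Year=M53, Shelf=452): rows 2, 3, 5 → Publisher = X24, X24, X24 ✓
(Author=J41, Year=M41, Shelf=454): rows 4, 6, 8 → Publisher = X45, X45, X45 ✓
(Author=J41, Year=M53, Shelf=452): row 9 → Publisher = X36 ✓
(Author=J57, Year=M48, Shelf=452): row 10 → Publisher = X36 ✓
Every {Author, Year, Shelf} value is associated with a single Publisher value, so {Author, Year, Shelf} -> Publisher holds.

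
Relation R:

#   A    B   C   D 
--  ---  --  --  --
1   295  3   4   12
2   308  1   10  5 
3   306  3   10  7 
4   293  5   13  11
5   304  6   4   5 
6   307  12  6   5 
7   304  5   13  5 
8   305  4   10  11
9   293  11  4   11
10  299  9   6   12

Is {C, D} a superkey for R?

All 10 rows have distinct {C, D} values, so {C, D} → (all attributes) holds and {C, D} is a superkey.

Yes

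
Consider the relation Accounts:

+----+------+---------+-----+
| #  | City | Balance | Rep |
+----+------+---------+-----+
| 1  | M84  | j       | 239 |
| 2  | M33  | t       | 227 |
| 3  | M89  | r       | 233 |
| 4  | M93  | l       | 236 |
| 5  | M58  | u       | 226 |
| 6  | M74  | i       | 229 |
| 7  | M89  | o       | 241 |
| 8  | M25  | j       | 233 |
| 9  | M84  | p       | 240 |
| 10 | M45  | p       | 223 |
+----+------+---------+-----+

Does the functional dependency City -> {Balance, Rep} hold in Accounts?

City=M84: rows 1, 9 → {Balance,Rep} takes values {(j, 239), (p, 240)} — violation
City=M33: row 2 → {Balance,Rep} = (t, 227) ✓
City=M89: rows 3, 7 → {Balance,Rep} takes values {(r, 233), (o, 241)} — violation
City=M93: row 4 → {Balance,Rep} = (l, 236) ✓
City=M58: row 5 → {Balance,Rep} = (u, 226) ✓
City=M74: row 6 → {Balance,Rep} = (i, 229) ✓
City=M25: row 8 → {Balance,Rep} = (j, 233) ✓
City=M45: row 10 → {Balance,Rep} = (p, 223) ✓
Two rows agree on City but differ on {Balance, Rep}, so City -> {Balance, Rep} does not hold.

No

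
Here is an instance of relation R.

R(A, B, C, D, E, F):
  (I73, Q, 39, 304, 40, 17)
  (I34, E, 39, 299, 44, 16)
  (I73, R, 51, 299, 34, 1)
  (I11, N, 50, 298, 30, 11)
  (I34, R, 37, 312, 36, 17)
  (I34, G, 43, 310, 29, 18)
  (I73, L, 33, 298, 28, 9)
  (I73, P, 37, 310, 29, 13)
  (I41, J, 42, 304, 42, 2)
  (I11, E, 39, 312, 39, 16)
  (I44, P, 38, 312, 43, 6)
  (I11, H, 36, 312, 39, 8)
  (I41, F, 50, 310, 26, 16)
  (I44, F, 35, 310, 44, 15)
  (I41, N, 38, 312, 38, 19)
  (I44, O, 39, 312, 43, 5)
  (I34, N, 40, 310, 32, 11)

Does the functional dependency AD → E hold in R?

No

(A=I73, D=304): 1 row → E = 40 ✓
(A=I34, D=299): 1 row → E = 44 ✓
(A=I73, D=299): 1 row → E = 34 ✓
(A=I11, D=298): 1 row → E = 30 ✓
(A=I34, D=312): 1 row → E = 36 ✓
(A=I34, D=310): 2 rows → E takes values {29, 32} — violation
(A=I73, D=298): 1 row → E = 28 ✓
(A=I73, D=310): 1 row → E = 29 ✓
(A=I41, D=304): 1 row → E = 42 ✓
(A=I11, D=312): 2 rows → E = 39, 39 ✓
(A=I44, D=312): 2 rows → E = 43, 43 ✓
(A=I41, D=310): 1 row → E = 26 ✓
(A=I44, D=310): 1 row → E = 44 ✓
(A=I41, D=312): 1 row → E = 38 ✓
Two rows agree on AD but differ on E, so AD → E does not hold.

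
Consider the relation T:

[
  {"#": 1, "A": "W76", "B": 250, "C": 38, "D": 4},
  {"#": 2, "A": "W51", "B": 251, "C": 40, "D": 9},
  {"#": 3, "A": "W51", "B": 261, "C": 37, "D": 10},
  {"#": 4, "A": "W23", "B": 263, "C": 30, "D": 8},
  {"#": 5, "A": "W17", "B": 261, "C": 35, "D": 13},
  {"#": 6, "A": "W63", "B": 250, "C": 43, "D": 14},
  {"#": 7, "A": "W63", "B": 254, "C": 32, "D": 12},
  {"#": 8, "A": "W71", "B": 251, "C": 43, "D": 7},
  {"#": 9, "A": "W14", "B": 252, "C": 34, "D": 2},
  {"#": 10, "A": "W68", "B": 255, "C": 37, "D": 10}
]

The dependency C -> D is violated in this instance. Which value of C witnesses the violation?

43

C=38: row 1 → D = 4 ✓
C=40: row 2 → D = 9 ✓
C=37: rows 3, 10 → D = 10, 10 ✓
C=30: row 4 → D = 8 ✓
C=35: row 5 → D = 13 ✓
C=43: rows 6, 8 → D takes values {14, 7} — violation
C=32: row 7 → D = 12 ✓
C=34: row 9 → D = 2 ✓
The only C value with inconsistent D is C=43.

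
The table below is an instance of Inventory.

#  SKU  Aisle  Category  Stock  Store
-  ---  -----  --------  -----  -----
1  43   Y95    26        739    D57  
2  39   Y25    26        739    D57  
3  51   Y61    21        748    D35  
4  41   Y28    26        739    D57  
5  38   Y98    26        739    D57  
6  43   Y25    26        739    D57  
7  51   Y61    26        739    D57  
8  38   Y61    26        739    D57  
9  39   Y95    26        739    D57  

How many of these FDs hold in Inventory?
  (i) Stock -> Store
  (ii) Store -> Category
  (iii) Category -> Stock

3

(i) Stock -> Store: every LHS value maps to a single RHS value — holds.
(ii) Store -> Category: every LHS value maps to a single RHS value — holds.
(iii) Category -> Stock: every LHS value maps to a single RHS value — holds.
3 of the 3 dependencies hold.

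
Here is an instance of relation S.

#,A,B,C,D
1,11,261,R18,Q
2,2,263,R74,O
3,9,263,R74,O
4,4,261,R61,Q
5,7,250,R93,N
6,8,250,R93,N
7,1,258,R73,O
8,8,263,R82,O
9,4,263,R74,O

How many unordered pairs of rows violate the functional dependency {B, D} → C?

4

(B=261, D=Q): violating pairs (1,4) — 1 pair.
(B=263, D=O): violating pairs (2,8), (3,8), (8,9) — 3 pairs.
(B=250, D=N): all 2 rows agree on C — 0 pairs.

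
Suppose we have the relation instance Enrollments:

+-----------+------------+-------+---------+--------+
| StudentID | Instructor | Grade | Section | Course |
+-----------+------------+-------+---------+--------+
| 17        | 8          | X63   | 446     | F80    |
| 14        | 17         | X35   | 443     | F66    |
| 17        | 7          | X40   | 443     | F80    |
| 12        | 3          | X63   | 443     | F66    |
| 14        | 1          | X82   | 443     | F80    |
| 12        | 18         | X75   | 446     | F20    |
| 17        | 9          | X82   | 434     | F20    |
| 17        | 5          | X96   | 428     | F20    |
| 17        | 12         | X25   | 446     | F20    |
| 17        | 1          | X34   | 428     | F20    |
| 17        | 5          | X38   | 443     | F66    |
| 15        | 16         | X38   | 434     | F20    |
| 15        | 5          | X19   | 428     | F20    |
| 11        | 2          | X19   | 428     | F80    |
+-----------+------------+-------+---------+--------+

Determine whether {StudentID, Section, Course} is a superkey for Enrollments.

Two distinct rows share (StudentID=17, Section=428, Course=F20), so {StudentID, Section, Course} does not determine every attribute — not a superkey.

No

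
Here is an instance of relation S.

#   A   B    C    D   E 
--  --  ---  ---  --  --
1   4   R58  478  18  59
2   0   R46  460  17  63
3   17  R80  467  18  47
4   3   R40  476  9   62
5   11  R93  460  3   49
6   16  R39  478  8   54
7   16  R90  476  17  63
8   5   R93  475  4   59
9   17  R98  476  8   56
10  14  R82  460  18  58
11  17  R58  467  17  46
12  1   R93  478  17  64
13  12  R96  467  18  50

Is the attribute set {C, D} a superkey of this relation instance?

Rows 3 and 13 have the same {C, D} value (C=467, D=18) but are distinct tuples, so {C, D} does not determine every attribute — not a superkey.

No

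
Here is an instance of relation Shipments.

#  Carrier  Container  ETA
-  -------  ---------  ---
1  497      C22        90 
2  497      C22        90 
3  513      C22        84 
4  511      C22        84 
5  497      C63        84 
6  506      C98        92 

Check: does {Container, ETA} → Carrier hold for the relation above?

(Container=C22, ETA=90): rows 1, 2 → Carrier = 497, 497 ✓
(Container=C22, ETA=84): rows 3, 4 → Carrier takes values {513, 511} — violation
(Container=C63, ETA=84): row 5 → Carrier = 497 ✓
(Container=C98, ETA=92): row 6 → Carrier = 506 ✓
Two rows agree on {Container, ETA} but differ on Carrier, so {Container, ETA} → Carrier does not hold.

No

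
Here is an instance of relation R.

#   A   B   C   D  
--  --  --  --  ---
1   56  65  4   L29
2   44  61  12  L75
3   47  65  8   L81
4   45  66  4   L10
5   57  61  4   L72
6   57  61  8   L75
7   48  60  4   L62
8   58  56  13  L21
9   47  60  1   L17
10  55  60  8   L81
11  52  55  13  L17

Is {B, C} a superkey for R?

Yes

All 11 rows have distinct {B, C} values, so {B, C} → (all attributes) holds and {B, C} is a superkey.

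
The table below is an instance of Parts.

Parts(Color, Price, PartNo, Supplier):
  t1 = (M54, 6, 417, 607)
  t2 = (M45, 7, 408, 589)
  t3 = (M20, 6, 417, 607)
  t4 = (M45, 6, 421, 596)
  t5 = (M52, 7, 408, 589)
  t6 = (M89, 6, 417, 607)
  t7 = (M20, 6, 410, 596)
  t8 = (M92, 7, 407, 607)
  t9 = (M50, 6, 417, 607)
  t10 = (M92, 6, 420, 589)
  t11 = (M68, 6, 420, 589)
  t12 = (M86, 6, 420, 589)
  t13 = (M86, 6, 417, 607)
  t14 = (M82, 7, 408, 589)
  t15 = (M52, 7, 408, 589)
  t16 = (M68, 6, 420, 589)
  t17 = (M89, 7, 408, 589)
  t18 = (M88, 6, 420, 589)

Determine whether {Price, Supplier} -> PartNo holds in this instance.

No

(Price=6, Supplier=607): rows 1, 3, 6, 9, 13 → PartNo = 417, 417, 417, 417, 417 ✓
(Price=7, Supplier=589): rows 2, 5, 14, 15, 17 → PartNo = 408, 408, 408, 408, 408 ✓
(Price=6, Supplier=596): rows 4, 7 → PartNo takes values {421, 410} — violation
(Price=7, Supplier=607): row 8 → PartNo = 407 ✓
(Price=6, Supplier=589): rows 10, 11, 12, 16, 18 → PartNo = 420, 420, 420, 420, 420 ✓
Two rows agree on {Price, Supplier} but differ on PartNo, so {Price, Supplier} -> PartNo does not hold.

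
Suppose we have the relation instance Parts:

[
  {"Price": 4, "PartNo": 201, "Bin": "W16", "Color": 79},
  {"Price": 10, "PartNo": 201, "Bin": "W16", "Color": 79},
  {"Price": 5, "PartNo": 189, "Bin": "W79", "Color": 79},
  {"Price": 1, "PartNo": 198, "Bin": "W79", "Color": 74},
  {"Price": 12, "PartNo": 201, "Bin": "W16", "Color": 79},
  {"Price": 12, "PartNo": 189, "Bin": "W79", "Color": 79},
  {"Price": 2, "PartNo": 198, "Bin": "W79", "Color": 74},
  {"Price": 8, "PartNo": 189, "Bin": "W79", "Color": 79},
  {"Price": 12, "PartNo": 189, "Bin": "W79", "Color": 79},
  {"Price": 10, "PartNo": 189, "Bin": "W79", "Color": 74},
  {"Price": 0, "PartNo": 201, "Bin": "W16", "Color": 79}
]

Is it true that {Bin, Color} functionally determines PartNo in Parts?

No

(Bin=W16, Color=79): 4 rows → PartNo = 201, 201, 201, 201 ✓
(Bin=W79, Color=79): 4 rows → PartNo = 189, 189, 189, 189 ✓
(Bin=W79, Color=74): 3 rows → PartNo takes values {198, 189} — violation
Two rows agree on {Bin, Color} but differ on PartNo, so {Bin, Color} -> PartNo does not hold.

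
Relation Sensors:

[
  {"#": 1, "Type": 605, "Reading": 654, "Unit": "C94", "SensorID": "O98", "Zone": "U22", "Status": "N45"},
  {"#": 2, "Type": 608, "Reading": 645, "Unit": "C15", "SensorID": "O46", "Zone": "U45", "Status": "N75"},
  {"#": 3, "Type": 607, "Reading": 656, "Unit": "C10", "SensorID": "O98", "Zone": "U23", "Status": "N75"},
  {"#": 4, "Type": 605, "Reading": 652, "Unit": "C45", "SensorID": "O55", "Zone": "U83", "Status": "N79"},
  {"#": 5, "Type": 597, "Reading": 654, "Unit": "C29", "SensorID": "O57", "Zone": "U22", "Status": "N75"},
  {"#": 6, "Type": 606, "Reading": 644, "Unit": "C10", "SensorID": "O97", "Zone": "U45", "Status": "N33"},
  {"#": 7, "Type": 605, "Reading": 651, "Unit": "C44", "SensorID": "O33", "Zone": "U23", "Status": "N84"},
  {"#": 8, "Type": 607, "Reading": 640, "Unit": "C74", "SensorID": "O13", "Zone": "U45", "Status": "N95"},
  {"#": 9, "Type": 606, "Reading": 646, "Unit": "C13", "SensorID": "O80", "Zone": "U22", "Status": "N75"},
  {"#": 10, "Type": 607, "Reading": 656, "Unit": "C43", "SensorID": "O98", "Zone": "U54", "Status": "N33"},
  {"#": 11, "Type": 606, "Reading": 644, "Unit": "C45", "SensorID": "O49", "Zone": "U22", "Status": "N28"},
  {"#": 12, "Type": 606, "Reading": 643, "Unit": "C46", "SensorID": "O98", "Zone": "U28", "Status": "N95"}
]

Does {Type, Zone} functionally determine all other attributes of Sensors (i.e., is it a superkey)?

No

Rows 9 and 11 have the same {Type, Zone} value (Type=606, Zone=U22) but are distinct tuples, so {Type, Zone} does not determine every attribute — not a superkey.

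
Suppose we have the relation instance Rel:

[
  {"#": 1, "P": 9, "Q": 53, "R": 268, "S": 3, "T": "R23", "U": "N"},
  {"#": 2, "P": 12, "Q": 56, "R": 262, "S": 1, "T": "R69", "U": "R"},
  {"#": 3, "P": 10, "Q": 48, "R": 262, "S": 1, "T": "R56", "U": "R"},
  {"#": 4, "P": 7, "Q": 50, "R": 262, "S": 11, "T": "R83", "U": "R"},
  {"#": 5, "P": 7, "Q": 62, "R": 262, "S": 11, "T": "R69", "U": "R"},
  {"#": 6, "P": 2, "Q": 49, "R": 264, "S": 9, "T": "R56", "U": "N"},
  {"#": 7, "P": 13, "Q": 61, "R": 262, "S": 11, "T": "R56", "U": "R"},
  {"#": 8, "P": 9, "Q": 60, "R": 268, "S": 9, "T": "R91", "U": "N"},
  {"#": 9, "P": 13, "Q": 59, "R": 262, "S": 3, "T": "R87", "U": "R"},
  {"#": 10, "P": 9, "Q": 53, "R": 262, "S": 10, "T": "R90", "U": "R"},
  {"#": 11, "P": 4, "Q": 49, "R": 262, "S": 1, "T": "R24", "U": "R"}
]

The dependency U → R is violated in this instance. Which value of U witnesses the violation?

N

U=N: rows 1, 6, 8 → R takes values {268, 264} — violation
U=R: rows 2, 3, 4, 5, 7, 9, 10, 11 → R = 262, 262, 262, 262, 262, 262, 262, 262 ✓
The only U value with inconsistent R is U=N.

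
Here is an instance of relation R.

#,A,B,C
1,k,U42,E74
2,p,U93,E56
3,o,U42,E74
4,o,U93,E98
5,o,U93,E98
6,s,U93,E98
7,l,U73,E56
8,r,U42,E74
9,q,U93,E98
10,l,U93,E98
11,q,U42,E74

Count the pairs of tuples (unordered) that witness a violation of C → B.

C=E74: all 4 rows agree on B — 0 pairs.
C=E56: violating pairs (2,7) — 1 pair.
C=E98: all 5 rows agree on B — 0 pairs.

1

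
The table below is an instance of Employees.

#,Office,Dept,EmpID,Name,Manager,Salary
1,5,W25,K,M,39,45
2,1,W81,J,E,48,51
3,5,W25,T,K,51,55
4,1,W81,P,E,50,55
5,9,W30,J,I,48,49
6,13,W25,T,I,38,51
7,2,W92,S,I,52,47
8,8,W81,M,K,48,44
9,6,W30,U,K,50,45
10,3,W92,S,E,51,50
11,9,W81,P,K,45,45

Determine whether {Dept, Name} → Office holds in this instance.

No

(Dept=W25, Name=M): row 1 → Office = 5 ✓
(Dept=W81, Name=E): rows 2, 4 → Office = 1, 1 ✓
(Dept=W25, Name=K): row 3 → Office = 5 ✓
(Dept=W30, Name=I): row 5 → Office = 9 ✓
(Dept=W25, Name=I): row 6 → Office = 13 ✓
(Dept=W92, Name=I): row 7 → Office = 2 ✓
(Dept=W81, Name=K): rows 8, 11 → Office takes values {8, 9} — violation
(Dept=W30, Name=K): row 9 → Office = 6 ✓
(Dept=W92, Name=E): row 10 → Office = 3 ✓
Two rows agree on {Dept, Name} but differ on Office, so {Dept, Name} → Office does not hold.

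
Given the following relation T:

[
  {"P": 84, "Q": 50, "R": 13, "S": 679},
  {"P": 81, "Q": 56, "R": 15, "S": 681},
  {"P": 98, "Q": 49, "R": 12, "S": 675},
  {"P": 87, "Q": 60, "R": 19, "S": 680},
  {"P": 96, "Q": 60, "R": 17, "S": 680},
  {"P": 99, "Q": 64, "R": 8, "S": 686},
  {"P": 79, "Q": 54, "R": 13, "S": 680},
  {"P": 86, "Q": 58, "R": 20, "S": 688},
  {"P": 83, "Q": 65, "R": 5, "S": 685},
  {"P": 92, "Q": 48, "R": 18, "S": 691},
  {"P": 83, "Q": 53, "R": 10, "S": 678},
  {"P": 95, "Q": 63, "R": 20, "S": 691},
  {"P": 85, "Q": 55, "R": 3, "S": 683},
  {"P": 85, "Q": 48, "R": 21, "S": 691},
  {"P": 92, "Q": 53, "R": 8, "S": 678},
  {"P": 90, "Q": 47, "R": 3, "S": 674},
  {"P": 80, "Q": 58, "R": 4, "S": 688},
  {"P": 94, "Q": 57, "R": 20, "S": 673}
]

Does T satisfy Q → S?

Yes

Q=50: 1 row → S = 679 ✓
Q=56: 1 row → S = 681 ✓
Q=49: 1 row → S = 675 ✓
Q=60: 2 rows → S = 680, 680 ✓
Q=64: 1 row → S = 686 ✓
Q=54: 1 row → S = 680 ✓
Q=58: 2 rows → S = 688, 688 ✓
Q=65: 1 row → S = 685 ✓
Q=48: 2 rows → S = 691, 691 ✓
Q=53: 2 rows → S = 678, 678 ✓
Q=63: 1 row → S = 691 ✓
Q=55: 1 row → S = 683 ✓
Q=47: 1 row → S = 674 ✓
Q=57: 1 row → S = 673 ✓
Every Q value is associated with a single S value, so Q → S holds.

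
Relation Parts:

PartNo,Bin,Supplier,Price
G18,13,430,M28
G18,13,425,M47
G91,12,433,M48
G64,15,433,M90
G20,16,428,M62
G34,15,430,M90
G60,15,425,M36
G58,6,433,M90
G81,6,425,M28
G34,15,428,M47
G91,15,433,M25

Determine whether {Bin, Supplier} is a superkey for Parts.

No

Two distinct rows share (Bin=15, Supplier=433), so {Bin, Supplier} does not determine every attribute — not a superkey.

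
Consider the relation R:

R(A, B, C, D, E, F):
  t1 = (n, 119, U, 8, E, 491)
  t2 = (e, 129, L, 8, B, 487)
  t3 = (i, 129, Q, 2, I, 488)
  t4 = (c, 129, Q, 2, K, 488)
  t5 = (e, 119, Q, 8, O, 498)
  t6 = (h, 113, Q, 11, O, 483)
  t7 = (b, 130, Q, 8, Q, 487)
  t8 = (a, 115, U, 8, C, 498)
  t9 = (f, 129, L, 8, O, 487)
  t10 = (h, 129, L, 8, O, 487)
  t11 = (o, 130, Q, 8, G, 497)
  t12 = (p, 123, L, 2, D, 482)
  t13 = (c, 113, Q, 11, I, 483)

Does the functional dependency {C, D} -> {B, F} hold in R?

No

(C=U, D=8): rows 1, 8 → {B,F} takes values {(119, 491), (115, 498)} — violation
(C=L, D=8): rows 2, 9, 10 → {B,F} = (129, 487), (129, 487), (129, 487) ✓
(C=Q, D=2): rows 3, 4 → {B,F} = (129, 488), (129, 488) ✓
(C=Q, D=8): rows 5, 7, 11 → {B,F} takes values {(119, 498), (130, 487), (130, 497)} — violation
(C=Q, D=11): rows 6, 13 → {B,F} = (113, 483), (113, 483) ✓
(C=L, D=2): row 12 → {B,F} = (123, 482) ✓
Two rows agree on {C, D} but differ on {B, F}, so {C, D} -> {B, F} does not hold.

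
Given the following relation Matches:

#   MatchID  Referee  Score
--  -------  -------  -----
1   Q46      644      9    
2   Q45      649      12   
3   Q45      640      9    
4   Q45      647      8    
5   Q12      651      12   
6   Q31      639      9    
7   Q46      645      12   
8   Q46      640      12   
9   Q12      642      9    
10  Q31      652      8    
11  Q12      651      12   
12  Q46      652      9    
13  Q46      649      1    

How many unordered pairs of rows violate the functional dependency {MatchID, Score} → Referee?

2

(MatchID=Q46, Score=9): violating pairs (1,12) — 1 pair.
(MatchID=Q12, Score=12): all 2 rows agree on Referee — 0 pairs.
(MatchID=Q46, Score=12): violating pairs (7,8) — 1 pair.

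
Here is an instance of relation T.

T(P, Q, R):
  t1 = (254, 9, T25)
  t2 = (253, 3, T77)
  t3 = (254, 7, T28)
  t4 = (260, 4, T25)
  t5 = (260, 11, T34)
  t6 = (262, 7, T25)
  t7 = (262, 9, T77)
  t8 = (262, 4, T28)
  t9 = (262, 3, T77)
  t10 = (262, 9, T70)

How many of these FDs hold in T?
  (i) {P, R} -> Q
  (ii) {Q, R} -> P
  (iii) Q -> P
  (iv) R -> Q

0

(i) {P, R} -> Q: (P=262, R=T77): rows 7, 9 → Q takes values {9, 3} — violation — fails.
(ii) {Q, R} -> P: (Q=3, R=T77): rows 2, 9 → P takes values {253, 262} — violation — fails.
(iii) Q -> P: Q=9: rows 1, 7, 10 → P takes values {254, 262} — violation; Q=3: rows 2, 9 → P takes values {253, 262} — violation; Q=7: rows 3, 6 → P takes values {254, 262} — violation; Q=4: rows 4, 8 → P takes values {260, 262} — violation — fails.
(iv) R -> Q: R=T25: rows 1, 4, 6 → Q takes values {9, 4, 7} — violation; R=T77: rows 2, 7, 9 → Q takes values {3, 9} — violation; R=T28: rows 3, 8 → Q takes values {7, 4} — violation — fails.
None of the 4 dependencies hold.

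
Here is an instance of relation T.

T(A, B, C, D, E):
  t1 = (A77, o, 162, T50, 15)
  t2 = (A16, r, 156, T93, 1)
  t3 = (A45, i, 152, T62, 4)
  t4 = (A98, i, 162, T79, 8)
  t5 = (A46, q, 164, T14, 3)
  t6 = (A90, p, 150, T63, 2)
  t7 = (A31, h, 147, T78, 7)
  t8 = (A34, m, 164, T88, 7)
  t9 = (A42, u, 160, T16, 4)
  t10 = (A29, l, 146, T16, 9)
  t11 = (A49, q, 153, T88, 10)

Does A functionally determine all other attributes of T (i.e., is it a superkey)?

Yes

All 11 rows have distinct A values, so A → (all attributes) holds and A is a superkey.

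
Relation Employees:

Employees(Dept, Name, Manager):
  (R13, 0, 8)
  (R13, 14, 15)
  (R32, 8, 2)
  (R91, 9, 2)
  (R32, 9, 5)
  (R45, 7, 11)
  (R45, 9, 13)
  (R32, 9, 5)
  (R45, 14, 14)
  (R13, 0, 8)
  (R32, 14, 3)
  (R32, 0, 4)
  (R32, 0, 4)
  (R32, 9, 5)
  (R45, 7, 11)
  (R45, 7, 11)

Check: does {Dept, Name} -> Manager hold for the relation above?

(Dept=R13, Name=0): 2 rows → Manager = 8, 8 ✓
(Dept=R13, Name=14): 1 row → Manager = 15 ✓
(Dept=R32, Name=8): 1 row → Manager = 2 ✓
(Dept=R91, Name=9): 1 row → Manager = 2 ✓
(Dept=R32, Name=9): 3 rows → Manager = 5, 5, 5 ✓
(Dept=R45, Name=7): 3 rows → Manager = 11, 11, 11 ✓
(Dept=R45, Name=9): 1 row → Manager = 13 ✓
(Dept=R45, Name=14): 1 row → Manager = 14 ✓
(Dept=R32, Name=14): 1 row → Manager = 3 ✓
(Dept=R32, Name=0): 2 rows → Manager = 4, 4 ✓
Every {Dept, Name} value is associated with a single Manager value, so {Dept, Name} -> Manager holds.

Yes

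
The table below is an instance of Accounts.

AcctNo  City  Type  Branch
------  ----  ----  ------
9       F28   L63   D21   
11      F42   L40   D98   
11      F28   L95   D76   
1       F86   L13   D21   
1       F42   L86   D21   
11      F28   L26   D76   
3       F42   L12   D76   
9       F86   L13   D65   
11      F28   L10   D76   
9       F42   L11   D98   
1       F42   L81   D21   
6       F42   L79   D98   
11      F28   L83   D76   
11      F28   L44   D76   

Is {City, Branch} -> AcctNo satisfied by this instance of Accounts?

(City=F28, Branch=D21): 1 row → AcctNo = 9 ✓
(City=F42, Branch=D98): 3 rows → AcctNo takes values {11, 9, 6} — violation
(City=F28, Branch=D76): 5 rows → AcctNo = 11, 11, 11, 11, 11 ✓
(City=F86, Branch=D21): 1 row → AcctNo = 1 ✓
(City=F42, Branch=D21): 2 rows → AcctNo = 1, 1 ✓
(City=F42, Branch=D76): 1 row → AcctNo = 3 ✓
(City=F86, Branch=D65): 1 row → AcctNo = 9 ✓
Two rows agree on {City, Branch} but differ on AcctNo, so {City, Branch} -> AcctNo does not hold.

No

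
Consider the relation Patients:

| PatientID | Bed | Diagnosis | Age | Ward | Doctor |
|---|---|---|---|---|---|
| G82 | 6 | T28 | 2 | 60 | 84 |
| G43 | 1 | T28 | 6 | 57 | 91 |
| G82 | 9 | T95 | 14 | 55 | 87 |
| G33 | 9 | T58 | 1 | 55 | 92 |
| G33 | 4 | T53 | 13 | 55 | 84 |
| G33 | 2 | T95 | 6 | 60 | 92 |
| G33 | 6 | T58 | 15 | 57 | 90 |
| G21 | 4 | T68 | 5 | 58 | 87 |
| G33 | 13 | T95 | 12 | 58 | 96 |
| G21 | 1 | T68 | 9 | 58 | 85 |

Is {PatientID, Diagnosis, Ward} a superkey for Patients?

Two distinct rows share (PatientID=G21, Diagnosis=T68, Ward=58), so {PatientID, Diagnosis, Ward} does not determine every attribute — not a superkey.

No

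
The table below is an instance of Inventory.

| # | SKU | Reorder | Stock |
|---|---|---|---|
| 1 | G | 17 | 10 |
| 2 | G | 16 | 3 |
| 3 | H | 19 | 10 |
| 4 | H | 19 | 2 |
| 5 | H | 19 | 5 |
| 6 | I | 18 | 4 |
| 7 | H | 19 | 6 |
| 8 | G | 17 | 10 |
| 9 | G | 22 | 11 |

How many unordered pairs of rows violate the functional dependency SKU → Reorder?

5

SKU=G: violating pairs (1,2), (1,9), (2,8), (2,9), (8,9) — 5 pairs.
SKU=H: all 4 rows agree on Reorder — 0 pairs.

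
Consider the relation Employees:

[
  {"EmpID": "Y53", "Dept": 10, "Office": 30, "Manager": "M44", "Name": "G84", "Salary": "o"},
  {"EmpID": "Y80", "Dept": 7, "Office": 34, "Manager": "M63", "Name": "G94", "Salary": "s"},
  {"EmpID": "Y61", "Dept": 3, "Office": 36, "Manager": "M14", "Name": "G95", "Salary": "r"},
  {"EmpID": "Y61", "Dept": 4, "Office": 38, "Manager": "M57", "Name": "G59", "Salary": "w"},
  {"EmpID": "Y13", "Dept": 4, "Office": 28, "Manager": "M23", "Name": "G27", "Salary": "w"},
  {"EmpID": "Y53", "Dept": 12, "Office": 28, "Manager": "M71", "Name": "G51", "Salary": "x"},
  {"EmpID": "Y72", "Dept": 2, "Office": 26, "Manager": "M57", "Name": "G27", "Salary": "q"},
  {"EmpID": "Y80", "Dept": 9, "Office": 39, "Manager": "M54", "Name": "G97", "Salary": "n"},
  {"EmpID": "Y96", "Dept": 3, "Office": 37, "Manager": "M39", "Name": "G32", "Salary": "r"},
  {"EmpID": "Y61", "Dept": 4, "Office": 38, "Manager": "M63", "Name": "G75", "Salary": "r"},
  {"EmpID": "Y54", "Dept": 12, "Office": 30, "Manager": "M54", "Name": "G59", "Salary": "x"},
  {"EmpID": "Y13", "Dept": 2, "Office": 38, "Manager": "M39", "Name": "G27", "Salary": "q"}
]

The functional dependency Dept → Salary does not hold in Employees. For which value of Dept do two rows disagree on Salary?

Dept=10: 1 row → Salary = o ✓
Dept=7: 1 row → Salary = s ✓
Dept=3: 2 rows → Salary = r, r ✓
Dept=4: 3 rows → Salary takes values {w, r} — violation
Dept=12: 2 rows → Salary = x, x ✓
Dept=2: 2 rows → Salary = q, q ✓
Dept=9: 1 row → Salary = n ✓
The only Dept value with inconsistent Salary is Dept=4.

4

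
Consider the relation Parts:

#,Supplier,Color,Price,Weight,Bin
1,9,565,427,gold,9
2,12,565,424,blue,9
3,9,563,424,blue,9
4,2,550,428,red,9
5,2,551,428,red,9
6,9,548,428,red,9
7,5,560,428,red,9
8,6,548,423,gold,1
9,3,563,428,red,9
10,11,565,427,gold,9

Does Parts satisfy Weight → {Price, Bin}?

No

Weight=gold: rows 1, 8, 10 → {Price,Bin} takes values {(427, 9), (423, 1)} — violation
Weight=blue: rows 2, 3 → {Price,Bin} = (424, 9), (424, 9) ✓
Weight=red: rows 4, 5, 6, 7, 9 → {Price,Bin} = (428, 9), (428, 9), (428, 9), (428, 9), (428, 9) ✓
Two rows agree on Weight but differ on {Price, Bin}, so Weight → {Price, Bin} does not hold.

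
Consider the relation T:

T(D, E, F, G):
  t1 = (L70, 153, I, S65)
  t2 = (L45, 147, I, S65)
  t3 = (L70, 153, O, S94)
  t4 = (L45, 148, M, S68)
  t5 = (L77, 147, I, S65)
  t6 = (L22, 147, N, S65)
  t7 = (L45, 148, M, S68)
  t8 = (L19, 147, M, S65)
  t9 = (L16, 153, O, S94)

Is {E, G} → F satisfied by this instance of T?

No

(E=153, G=S65): row 1 → F = I ✓
(E=147, G=S65): rows 2, 5, 6, 8 → F takes values {I, N, M} — violation
(E=153, G=S94): rows 3, 9 → F = O, O ✓
(E=148, G=S68): rows 4, 7 → F = M, M ✓
Two rows agree on {E, G} but differ on F, so {E, G} → F does not hold.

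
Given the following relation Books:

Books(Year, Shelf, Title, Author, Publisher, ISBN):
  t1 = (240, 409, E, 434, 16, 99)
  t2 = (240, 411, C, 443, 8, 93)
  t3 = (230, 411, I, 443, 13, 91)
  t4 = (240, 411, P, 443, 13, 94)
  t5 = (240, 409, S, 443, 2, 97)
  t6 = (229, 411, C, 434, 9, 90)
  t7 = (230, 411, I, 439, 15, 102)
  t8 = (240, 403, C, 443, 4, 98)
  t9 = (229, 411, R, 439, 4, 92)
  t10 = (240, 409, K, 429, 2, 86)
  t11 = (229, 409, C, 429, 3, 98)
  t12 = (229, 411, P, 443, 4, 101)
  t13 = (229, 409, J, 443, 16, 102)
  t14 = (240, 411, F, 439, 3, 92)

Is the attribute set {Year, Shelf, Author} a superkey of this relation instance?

Rows 2 and 4 have the same {Year, Shelf, Author} value (Year=240, Shelf=411, Author=443) but are distinct tuples, so {Year, Shelf, Author} does not determine every attribute — not a superkey.

No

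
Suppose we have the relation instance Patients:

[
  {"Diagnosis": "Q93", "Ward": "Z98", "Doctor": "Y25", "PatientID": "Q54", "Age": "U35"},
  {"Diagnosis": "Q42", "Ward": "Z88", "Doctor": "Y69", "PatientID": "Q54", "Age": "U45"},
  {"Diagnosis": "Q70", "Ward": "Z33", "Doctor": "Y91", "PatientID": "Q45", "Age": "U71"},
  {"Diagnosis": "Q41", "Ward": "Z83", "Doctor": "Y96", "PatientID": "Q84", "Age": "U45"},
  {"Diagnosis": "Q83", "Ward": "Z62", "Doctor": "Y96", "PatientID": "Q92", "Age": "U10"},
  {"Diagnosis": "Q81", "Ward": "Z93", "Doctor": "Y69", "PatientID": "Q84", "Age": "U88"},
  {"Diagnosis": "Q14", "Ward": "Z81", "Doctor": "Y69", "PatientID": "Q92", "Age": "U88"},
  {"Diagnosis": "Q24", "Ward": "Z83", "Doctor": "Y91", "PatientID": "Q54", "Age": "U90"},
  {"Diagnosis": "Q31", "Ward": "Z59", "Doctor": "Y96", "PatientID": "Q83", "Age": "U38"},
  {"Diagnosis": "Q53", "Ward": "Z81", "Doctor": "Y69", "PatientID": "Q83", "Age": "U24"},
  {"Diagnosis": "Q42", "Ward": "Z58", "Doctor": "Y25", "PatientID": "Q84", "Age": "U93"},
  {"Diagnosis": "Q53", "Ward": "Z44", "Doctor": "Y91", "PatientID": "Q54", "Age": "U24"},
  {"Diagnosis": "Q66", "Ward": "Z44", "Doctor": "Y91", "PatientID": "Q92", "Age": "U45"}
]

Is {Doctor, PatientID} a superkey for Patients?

No

Two distinct rows share (Doctor=Y91, PatientID=Q54), so {Doctor, PatientID} does not determine every attribute — not a superkey.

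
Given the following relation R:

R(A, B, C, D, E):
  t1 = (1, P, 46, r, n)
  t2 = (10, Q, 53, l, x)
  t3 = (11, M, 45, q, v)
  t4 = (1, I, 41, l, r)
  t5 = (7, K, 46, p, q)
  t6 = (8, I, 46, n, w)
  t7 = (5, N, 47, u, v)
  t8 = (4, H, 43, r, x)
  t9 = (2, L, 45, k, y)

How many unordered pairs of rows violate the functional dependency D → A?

2

D=r: violating pairs (1,8) — 1 pair.
D=l: violating pairs (2,4) — 1 pair.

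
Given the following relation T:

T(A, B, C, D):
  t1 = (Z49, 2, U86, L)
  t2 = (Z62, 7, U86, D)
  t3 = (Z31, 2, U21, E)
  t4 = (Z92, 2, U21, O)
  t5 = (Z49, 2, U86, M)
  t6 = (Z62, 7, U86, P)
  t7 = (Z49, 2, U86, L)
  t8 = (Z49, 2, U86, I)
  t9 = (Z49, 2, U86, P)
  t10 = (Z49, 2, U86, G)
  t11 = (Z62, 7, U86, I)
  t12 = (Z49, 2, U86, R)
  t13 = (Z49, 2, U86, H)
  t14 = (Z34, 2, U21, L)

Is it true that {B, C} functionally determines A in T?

(B=2, C=U86): rows 1, 5, 7, 8, 9, 10, 12, 13 → A = Z49, Z49, Z49, Z49, Z49, Z49, Z49, Z49 ✓
(B=7, C=U86): rows 2, 6, 11 → A = Z62, Z62, Z62 ✓
(B=2, C=U21): rows 3, 4, 14 → A takes values {Z31, Z92, Z34} — violation
Two rows agree on {B, C} but differ on A, so {B, C} -> A does not hold.

No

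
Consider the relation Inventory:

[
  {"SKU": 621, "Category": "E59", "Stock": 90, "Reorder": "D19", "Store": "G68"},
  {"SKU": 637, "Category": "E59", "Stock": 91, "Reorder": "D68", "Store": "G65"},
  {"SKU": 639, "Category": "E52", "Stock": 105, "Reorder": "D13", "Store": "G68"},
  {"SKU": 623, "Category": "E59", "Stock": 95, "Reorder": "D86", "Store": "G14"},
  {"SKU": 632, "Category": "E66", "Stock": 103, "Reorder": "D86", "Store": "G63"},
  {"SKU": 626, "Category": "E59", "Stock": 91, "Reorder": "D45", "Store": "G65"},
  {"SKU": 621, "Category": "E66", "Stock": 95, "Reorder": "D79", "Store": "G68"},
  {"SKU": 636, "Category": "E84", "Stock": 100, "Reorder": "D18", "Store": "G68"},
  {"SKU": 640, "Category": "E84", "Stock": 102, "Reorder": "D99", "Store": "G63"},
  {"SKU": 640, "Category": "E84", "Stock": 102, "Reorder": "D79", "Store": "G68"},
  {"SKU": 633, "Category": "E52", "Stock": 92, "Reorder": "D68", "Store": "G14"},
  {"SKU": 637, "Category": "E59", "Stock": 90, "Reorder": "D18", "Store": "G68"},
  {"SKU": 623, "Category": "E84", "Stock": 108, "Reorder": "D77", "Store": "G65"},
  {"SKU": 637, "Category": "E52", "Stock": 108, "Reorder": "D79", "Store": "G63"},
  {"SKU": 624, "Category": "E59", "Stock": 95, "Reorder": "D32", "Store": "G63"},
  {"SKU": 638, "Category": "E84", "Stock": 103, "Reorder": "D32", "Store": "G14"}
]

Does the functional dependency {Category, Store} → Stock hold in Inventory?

(Category=E59, Store=G68): 2 rows → Stock = 90, 90 ✓
(Category=E59, Store=G65): 2 rows → Stock = 91, 91 ✓
(Category=E52, Store=G68): 1 row → Stock = 105 ✓
(Category=E59, Store=G14): 1 row → Stock = 95 ✓
(Category=E66, Store=G63): 1 row → Stock = 103 ✓
(Category=E66, Store=G68): 1 row → Stock = 95 ✓
(Category=E84, Store=G68): 2 rows → Stock takes values {100, 102} — violation
(Category=E84, Store=G63): 1 row → Stock = 102 ✓
(Category=E52, Store=G14): 1 row → Stock = 92 ✓
(Category=E84, Store=G65): 1 row → Stock = 108 ✓
(Category=E52, Store=G63): 1 row → Stock = 108 ✓
(Category=E59, Store=G63): 1 row → Stock = 95 ✓
(Category=E84, Store=G14): 1 row → Stock = 103 ✓
Two rows agree on {Category, Store} but differ on Stock, so {Category, Store} → Stock does not hold.

No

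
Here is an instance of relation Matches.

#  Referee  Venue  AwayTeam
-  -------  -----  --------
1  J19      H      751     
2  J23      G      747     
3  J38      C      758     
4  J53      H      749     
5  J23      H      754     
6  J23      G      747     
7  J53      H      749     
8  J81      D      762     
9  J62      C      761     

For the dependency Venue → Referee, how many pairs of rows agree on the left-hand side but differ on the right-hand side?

6

Venue=H: violating pairs (1,4), (1,5), (1,7), (4,5), (5,7) — 5 pairs.
Venue=G: all 2 rows agree on Referee — 0 pairs.
Venue=C: violating pairs (3,9) — 1 pair.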